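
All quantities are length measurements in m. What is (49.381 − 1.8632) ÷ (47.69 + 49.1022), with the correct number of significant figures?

0.4909

49.381 − 1.8632 = 47.5178, limited to 3 d.p. → 5 s.f.; 47.69 + 49.1022 = 96.7922, limited to 2 d.p. → 4 s.f.
Carrying full precision, 47.5178 ÷ 96.7922 = 0.490925921717…; keep min(5, 4) = 4 s.f.
Rounded to 4 significant figures: 0.4909.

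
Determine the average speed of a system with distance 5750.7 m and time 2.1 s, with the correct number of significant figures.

average speed = 5750.7 m ÷ 2.1 s = 2738.42857143… m/s.
5750.7 has 5 significant figures; 2.1 has 2.
Division/multiplication keeps the fewest: 2 significant figures.
Rounded: 2.7 × 10³ m/s.

2.7 × 10³ m/s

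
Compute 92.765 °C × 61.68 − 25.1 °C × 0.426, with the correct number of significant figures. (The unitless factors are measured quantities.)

92.765 × 61.68 = 5721.7452 → 5722 °C (4 s.f., last digit at the 10^0 place).
25.1 × 0.426 = 10.6926 → 10.7 °C (3 s.f., last digit at the 10^-1 place).
Difference: 5711.0526 °C; keep the coarser place, 10^0.
Result: 5711 °C.

5711 °C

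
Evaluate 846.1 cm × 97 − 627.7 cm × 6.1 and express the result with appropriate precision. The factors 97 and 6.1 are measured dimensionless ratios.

7.8 × 10^4 cm

846.1 × 97 = 82071.7 → 8.2 × 10^4 cm (2 s.f., last digit at the 10^3 place).
627.7 × 6.1 = 3828.97 → 3.8 × 10^3 cm (2 s.f., last digit at the 10^2 place).
Difference: 78242.73 cm; keep the coarser place, 10^3.
Result: 7.8 × 10^4 cm.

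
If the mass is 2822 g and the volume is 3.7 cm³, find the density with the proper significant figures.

density = 2822 g ÷ 3.7 cm³ = 762.702702703… g/cm³.
2822 has 4 significant figures; 3.7 has 2.
Division/multiplication keeps the fewest: 2 significant figures.
Rounded: 7.6 × 10² g/cm³.

7.6 × 10² g/cm³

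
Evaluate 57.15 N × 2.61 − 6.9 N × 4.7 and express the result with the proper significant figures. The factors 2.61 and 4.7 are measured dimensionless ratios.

117 N

57.15 × 2.61 = 149.1615 → 1.49 × 10^2 N (3 s.f., last digit at the 10^0 place).
6.9 × 4.7 = 32.43 → 32 N (2 s.f., last digit at the 10^0 place).
Difference: 116.7315 N; keep the coarser place, 10^0.
Result: 117 N.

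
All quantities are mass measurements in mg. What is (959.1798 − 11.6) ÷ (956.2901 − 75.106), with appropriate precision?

1.075

959.1798 − 11.6 = 947.5798, limited to 1 d.p. → 4 s.f.; 956.2901 − 75.106 = 881.1841, limited to 3 d.p. → 6 s.f.
Carrying full precision, 947.5798 ÷ 881.1841 = 1.07534827285…; keep min(4, 6) = 4 s.f.
Rounded to 4 significant figures: 1.075.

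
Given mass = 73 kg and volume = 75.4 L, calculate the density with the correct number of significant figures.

0.97 kg/L

density = 73 kg ÷ 75.4 L = 0.968169761273… kg/L.
73 has 2 significant figures; 75.4 has 3.
Division/multiplication keeps the fewest: 2 significant figures.
Rounded: 0.97 kg/L.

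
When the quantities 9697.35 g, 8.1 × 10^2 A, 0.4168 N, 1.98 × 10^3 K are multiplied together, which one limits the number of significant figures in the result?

8.1 × 10^2 A

9697.35 g → 6 s.f.; 8.1 × 10^2 A → 2 s.f.; 0.4168 N → 4 s.f.; 1.98 × 10^3 K → 3 s.f.
The fewest is 2 significant figures, from 8.1 × 10^2 A.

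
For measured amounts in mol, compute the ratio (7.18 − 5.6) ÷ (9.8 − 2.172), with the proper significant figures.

0.21

7.18 − 5.6 = 1.58, limited to 1 d.p. → 2 s.f.; 9.8 − 2.172 = 7.628, limited to 1 d.p. → 2 s.f.
Carrying full precision, 1.58 ÷ 7.628 = 0.207131620346…; keep min(2, 2) = 2 s.f.
Rounded to 2 significant figures: 0.21.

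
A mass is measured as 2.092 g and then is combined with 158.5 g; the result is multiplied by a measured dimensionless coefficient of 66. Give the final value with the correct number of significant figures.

2.092 g + 158.5 g = 160.592 g; the sum is limited to 1 decimal place (4 s.f.).
Carrying full precision, 160.592 × 66 = 10599.072 g; 66 has 2 s.f., so the result keeps min(4, 2) = 2 s.f.
Rounded to 2 significant figures: 1.1 × 10⁴ g.

1.1 × 10⁴ g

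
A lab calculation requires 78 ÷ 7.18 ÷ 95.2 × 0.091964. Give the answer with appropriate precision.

0.010

78 ÷ 7.18 ÷ 95.2 × 0.091964 = 0.0104942417078…
Multiplication/division keeps the fewest significant figures: 78 → 2 s.f., 7.18 → 3 s.f., 95.2 → 3 s.f., 0.091964 → 5 s.f.; limit is 2.
Rounded to 2 significant figures: 0.010.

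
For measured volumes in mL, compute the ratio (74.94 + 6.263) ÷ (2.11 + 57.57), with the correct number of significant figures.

1.361

74.94 + 6.263 = 81.203, limited to 2 d.p. → 4 s.f.; 2.11 + 57.57 = 59.68, limited to 2 d.p. → 4 s.f.
Carrying full precision, 81.203 ÷ 59.68 = 1.36064008043…; keep min(4, 4) = 4 s.f.
Rounded to 4 significant figures: 1.361.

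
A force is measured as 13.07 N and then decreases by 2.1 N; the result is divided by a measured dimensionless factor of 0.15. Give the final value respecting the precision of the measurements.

13.07 N − 2.1 N = 10.97 N; the difference is limited to 1 decimal place (3 s.f.).
Carrying full precision, 10.97 ÷ 0.15 = 73.1333333333… N; 0.15 has 2 s.f., so the result keeps min(3, 2) = 2 s.f.
Rounded to 2 significant figures: 73 N.

73 N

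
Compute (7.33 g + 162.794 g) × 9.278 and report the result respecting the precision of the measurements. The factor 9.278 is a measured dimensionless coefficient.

7.33 g + 162.794 g = 170.124 g; the sum is limited to 2 decimal places (5 s.f.).
Carrying full precision, 170.124 × 9.278 = 1578.410472 g; 9.278 has 4 s.f., so the result keeps min(5, 4) = 4 s.f.
Rounded to 4 significant figures: 1578 g.

1578 g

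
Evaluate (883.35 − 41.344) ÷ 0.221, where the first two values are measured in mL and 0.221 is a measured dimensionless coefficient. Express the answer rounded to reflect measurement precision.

3.81 × 10³ mL

883.35 mL − 41.344 mL = 842.006 mL; the difference is limited to 2 decimal places (5 s.f.).
Carrying full precision, 842.006 ÷ 0.221 = 3809.98190045… mL; 0.221 has 3 s.f., so the result keeps min(5, 3) = 3 s.f.
Rounded to 3 significant figures: 3.81 × 10³ mL.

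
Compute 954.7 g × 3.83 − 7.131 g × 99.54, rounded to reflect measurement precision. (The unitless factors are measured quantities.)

954.7 × 3.83 = 3656.501 → 3.66 × 10³ g (3 s.f., last digit at the 10^1 place).
7.131 × 99.54 = 709.81974 → 709.8 g (4 s.f., last digit at the 10^-1 place).
Difference: 2946.68126 g; keep the coarser place, 10^1.
Result: 2.95 × 10³ g.

2.95 × 10³ g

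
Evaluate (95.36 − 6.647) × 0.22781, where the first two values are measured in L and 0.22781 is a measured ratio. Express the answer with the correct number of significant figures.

20.21 L

95.36 L − 6.647 L = 88.713 L; the difference is limited to 2 decimal places (4 s.f.).
Carrying full precision, 88.713 × 0.22781 = 20.20970853 L; 0.22781 has 5 s.f., so the result keeps min(4, 5) = 4 s.f.
Rounded to 4 significant figures: 20.21 L.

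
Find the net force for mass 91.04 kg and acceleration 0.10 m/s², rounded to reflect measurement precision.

net force = 91.04 kg × 0.10 m/s² = 9.104 N.
91.04 has 4 significant figures; 0.10 has 2.
Division/multiplication keeps the fewest: 2 significant figures.
Rounded: 9.1 N.

9.1 N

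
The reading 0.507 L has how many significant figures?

0.507: leading zeros are not significant; zeros between nonzero digits are significant.

3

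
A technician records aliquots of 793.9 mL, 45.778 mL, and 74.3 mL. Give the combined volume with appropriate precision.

793.9 mL + 45.778 mL + 74.3 mL = 913.978 mL.
Addition/subtraction keeps the fewest decimal places: 793.9 → 1 decimal place, 45.778 → 3 decimal places, 74.3 → 1 decimal place; limit is 1.
Rounded to 1 decimal place: 914.0 mL.

914.0 mL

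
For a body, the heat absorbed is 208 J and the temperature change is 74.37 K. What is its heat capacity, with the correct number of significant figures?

2.80 J/K

heat capacity = 208 J ÷ 74.37 K = 2.79682667742… J/K.
208 has 3 significant figures; 74.37 has 4.
Division/multiplication keeps the fewest: 3 significant figures.
Rounded: 2.80 J/K.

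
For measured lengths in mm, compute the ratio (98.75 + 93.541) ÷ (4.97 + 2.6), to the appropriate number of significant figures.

98.75 + 93.541 = 192.291, limited to 2 d.p. → 5 s.f.; 4.97 + 2.6 = 7.57, limited to 1 d.p. → 2 s.f.
Carrying full precision, 192.291 ÷ 7.57 = 25.4017173052…; keep min(5, 2) = 2 s.f.
Rounded to 2 significant figures: 25.

25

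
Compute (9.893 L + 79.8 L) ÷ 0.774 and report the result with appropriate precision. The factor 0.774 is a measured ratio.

116 L

9.893 L + 79.8 L = 89.693 L; the sum is limited to 1 decimal place (3 s.f.).
Carrying full precision, 89.693 ÷ 0.774 = 115.882428941… L; 0.774 has 3 s.f., so the result keeps min(3, 3) = 3 s.f.
Rounded to 3 significant figures: 116 L.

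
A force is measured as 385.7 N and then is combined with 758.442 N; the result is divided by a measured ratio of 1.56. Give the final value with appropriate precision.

385.7 N + 758.442 N = 1144.142 N; the sum is limited to 1 decimal place (5 s.f.).
Carrying full precision, 1144.142 ÷ 1.56 = 733.424358974… N; 1.56 has 3 s.f., so the result keeps min(5, 3) = 3 s.f.
Rounded to 3 significant figures: 733 N.

733 N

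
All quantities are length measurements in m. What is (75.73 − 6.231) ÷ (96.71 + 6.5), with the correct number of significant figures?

0.6734

75.73 − 6.231 = 69.499, limited to 2 d.p. → 4 s.f.; 96.71 + 6.5 = 103.21, limited to 1 d.p. → 4 s.f.
Carrying full precision, 69.499 ÷ 103.21 = 0.673374672997…; keep min(4, 4) = 4 s.f.
Rounded to 4 significant figures: 0.6734.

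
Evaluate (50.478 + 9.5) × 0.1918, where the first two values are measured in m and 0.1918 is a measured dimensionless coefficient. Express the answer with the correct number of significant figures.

11.5 m

50.478 m + 9.5 m = 59.978 m; the sum is limited to 1 decimal place (3 s.f.).
Carrying full precision, 59.978 × 0.1918 = 11.5037804 m; 0.1918 has 4 s.f., so the result keeps min(3, 4) = 3 s.f.
Rounded to 3 significant figures: 11.5 m.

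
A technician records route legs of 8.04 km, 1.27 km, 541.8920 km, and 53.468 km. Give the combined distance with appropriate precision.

604.67 km

8.04 km + 1.27 km + 541.8920 km + 53.468 km = 604.6700 km.
Addition/subtraction keeps the fewest decimal places: 8.04 → 2 decimal places, 1.27 → 2 decimal places, 541.8920 → 4 decimal places, 53.468 → 3 decimal places; limit is 2.
Rounded to 2 decimal places: 604.67 km.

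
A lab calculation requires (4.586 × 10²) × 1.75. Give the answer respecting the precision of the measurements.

(4.586 × 10²) × 1.75 = 802.55
Multiplication/division keeps the fewest significant figures: 4.586 × 10² → 4 s.f., 1.75 → 3 s.f.; limit is 3.
Rounded to 3 significant figures: 8.03 × 10².

8.03 × 10²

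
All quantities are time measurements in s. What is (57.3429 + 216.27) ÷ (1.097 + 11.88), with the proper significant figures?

21.08

57.3429 + 216.27 = 273.6129, limited to 2 d.p. → 5 s.f.; 1.097 + 11.88 = 12.977, limited to 2 d.p. → 4 s.f.
Carrying full precision, 273.6129 ÷ 12.977 = 21.0844494105…; keep min(5, 4) = 4 s.f.
Rounded to 4 significant figures: 21.08.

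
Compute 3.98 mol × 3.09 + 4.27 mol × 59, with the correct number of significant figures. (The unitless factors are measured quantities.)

3.98 × 3.09 = 12.2982 → 12.3 mol (3 s.f., last digit at the 10^-1 place).
4.27 × 59 = 251.93 → 2.5 × 10² mol (2 s.f., last digit at the 10^1 place).
Sum: 264.2282 mol; keep the coarser place, 10^1.
Result: 2.6 × 10² mol.

2.6 × 10² mol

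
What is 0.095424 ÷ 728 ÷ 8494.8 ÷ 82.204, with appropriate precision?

1.88 × 10⁻¹⁰

0.095424 ÷ 728 ÷ 8494.8 ÷ 82.204 = 1.8770685325 × 10^-10…
Multiplication/division keeps the fewest significant figures: 0.095424 → 5 s.f., 728 → 3 s.f., 8494.8 → 5 s.f., 82.204 → 5 s.f.; limit is 3.
Rounded to 3 significant figures: 1.88 × 10⁻¹⁰.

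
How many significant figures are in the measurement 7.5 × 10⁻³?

7.5 × 10⁻³: in scientific notation every digit of the coefficient is significant.

2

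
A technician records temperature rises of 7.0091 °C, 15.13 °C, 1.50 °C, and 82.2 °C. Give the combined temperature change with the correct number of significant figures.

105.8 °C

7.0091 °C + 15.13 °C + 1.50 °C + 82.2 °C = 105.8391 °C.
Addition/subtraction keeps the fewest decimal places: 7.0091 → 4 decimal places, 15.13 → 2 decimal places, 1.50 → 2 decimal places, 82.2 → 1 decimal place; limit is 1.
Rounded to 1 decimal place: 105.8 °C.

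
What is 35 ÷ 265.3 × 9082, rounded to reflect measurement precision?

35 ÷ 265.3 × 9082 = 1198.1530343…
Multiplication/division keeps the fewest significant figures: 35 → 2 s.f., 265.3 → 4 s.f., 9082 → 4 s.f.; limit is 2.
Rounded to 2 significant figures: 1.2 × 10³.

1.2 × 10³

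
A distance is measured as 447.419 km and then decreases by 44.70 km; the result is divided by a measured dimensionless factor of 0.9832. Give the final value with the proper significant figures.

409.6 km

447.419 km − 44.70 km = 402.719 km; the difference is limited to 2 decimal places (5 s.f.).
Carrying full precision, 402.719 ÷ 0.9832 = 409.600284784… km; 0.9832 has 4 s.f., so the result keeps min(5, 4) = 4 s.f.
Rounded to 4 significant figures: 409.6 km.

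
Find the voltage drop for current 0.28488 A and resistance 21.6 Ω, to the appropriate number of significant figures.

6.15 V

voltage drop = 0.28488 A × 21.6 Ω = 6.153408 V.
0.28488 has 5 significant figures; 21.6 has 3.
Division/multiplication keeps the fewest: 3 significant figures.
Rounded: 6.15 V.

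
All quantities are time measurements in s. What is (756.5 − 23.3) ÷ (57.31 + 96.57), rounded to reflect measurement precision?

4.765

756.5 − 23.3 = 733.2, limited to 1 d.p. → 4 s.f.; 57.31 + 96.57 = 153.88, limited to 2 d.p. → 5 s.f.
Carrying full precision, 733.2 ÷ 153.88 = 4.76475175461…; keep min(4, 5) = 4 s.f.
Rounded to 4 significant figures: 4.765.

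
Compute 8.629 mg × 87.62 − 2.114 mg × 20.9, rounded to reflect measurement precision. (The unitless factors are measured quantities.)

711.9 mg

8.629 × 87.62 = 756.07298 → 756.1 mg (4 s.f., last digit at the 10^-1 place).
2.114 × 20.9 = 44.1826 → 44.2 mg (3 s.f., last digit at the 10^-1 place).
Difference: 711.89038 mg; keep the coarser place, 10^-1.
Result: 711.9 mg.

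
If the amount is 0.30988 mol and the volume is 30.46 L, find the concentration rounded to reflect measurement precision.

concentration = 0.30988 mol ÷ 30.46 L = 0.010173342088… mol/L.
0.30988 has 5 significant figures; 30.46 has 4.
Division/multiplication keeps the fewest: 4 significant figures.
Rounded: 0.01017 mol/L.

0.01017 mol/L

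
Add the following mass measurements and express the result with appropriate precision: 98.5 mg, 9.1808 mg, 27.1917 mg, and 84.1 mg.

219.0 mg

98.5 mg + 9.1808 mg + 27.1917 mg + 84.1 mg = 218.9725 mg.
Addition/subtraction keeps the fewest decimal places: 98.5 → 1 decimal place, 9.1808 → 4 decimal places, 27.1917 → 4 decimal places, 84.1 → 1 decimal place; limit is 1.
Rounded to 1 decimal place: 219.0 mg.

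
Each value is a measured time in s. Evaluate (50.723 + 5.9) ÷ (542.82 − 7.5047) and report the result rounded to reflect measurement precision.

0.106

50.723 + 5.9 = 56.623, limited to 1 d.p. → 3 s.f.; 542.82 − 7.5047 = 535.3153, limited to 2 d.p. → 5 s.f.
Carrying full precision, 56.623 ÷ 535.3153 = 0.1057750451…; keep min(3, 5) = 3 s.f.
Rounded to 3 significant figures: 0.106.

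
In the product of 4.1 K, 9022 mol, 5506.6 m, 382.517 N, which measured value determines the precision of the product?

4.1 K → 2 s.f.; 9022 mol → 4 s.f.; 5506.6 m → 5 s.f.; 382.517 N → 6 s.f.
The fewest is 2 significant figures, from 4.1 K.

4.1 K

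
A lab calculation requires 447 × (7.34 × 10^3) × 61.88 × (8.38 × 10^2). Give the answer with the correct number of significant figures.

447 × (7.34 × 10^3) × 61.88 × (8.38 × 10^2) = 1.70136661531 × 10^11…
Multiplication/division keeps the fewest significant figures: 447 → 3 s.f., 7.34 × 10^3 → 3 s.f., 61.88 → 4 s.f., 8.38 × 10^2 → 3 s.f.; limit is 3.
Rounded to 3 significant figures: 1.70 × 10^11.

1.70 × 10^11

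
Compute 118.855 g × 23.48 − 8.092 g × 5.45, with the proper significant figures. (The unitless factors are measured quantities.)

2747 g

118.855 × 23.48 = 2790.7154 → 2791 g (4 s.f., last digit at the 10^0 place).
8.092 × 5.45 = 44.1014 → 44.1 g (3 s.f., last digit at the 10^-1 place).
Difference: 2746.614 g; keep the coarser place, 10^0.
Result: 2747 g.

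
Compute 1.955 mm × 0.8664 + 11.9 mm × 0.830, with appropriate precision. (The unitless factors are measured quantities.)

11.57 mm

1.955 × 0.8664 = 1.693812 → 1.694 mm (4 s.f., last digit at the 10^-3 place).
11.9 × 0.830 = 9.877 → 9.88 mm (3 s.f., last digit at the 10^-2 place).
Sum: 11.570812 mm; keep the coarser place, 10^-2.
Result: 11.57 mm.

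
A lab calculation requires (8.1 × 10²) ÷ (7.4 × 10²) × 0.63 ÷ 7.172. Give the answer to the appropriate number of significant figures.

(8.1 × 10²) ÷ (7.4 × 10²) × 0.63 ÷ 7.172 = 0.0961509473779…
Multiplication/division keeps the fewest significant figures: 8.1 × 10² → 2 s.f., 7.4 × 10² → 2 s.f., 0.63 → 2 s.f., 7.172 → 4 s.f.; limit is 2.
Rounded to 2 significant figures: 0.096.

0.096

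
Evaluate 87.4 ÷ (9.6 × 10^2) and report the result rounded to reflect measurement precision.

0.091

87.4 ÷ (9.6 × 10^2) = 0.0910416666667…
Multiplication/division keeps the fewest significant figures: 87.4 → 3 s.f., 9.6 × 10^2 → 2 s.f.; limit is 2.
Rounded to 2 significant figures: 0.091.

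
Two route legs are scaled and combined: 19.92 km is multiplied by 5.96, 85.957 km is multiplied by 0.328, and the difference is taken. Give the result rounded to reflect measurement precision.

19.92 × 5.96 = 118.7232 → 119 km (3 s.f., last digit at the 10^0 place).
85.957 × 0.328 = 28.193896 → 28.2 km (3 s.f., last digit at the 10^-1 place).
Difference: 90.529304 km; keep the coarser place, 10^0.
Result: 91 km.

91 km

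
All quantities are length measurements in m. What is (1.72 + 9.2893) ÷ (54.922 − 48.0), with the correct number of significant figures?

1.72 + 9.2893 = 11.0093, limited to 2 d.p. → 4 s.f.; 54.922 − 48.0 = 6.922, limited to 1 d.p. → 2 s.f.
Carrying full precision, 11.0093 ÷ 6.922 = 1.59047963016…; keep min(4, 2) = 2 s.f.
Rounded to 2 significant figures: 1.6.

1.6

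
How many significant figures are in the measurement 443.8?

443.8: every digit is nonzero and significant.

4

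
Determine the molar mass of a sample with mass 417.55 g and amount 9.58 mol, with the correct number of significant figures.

43.6 g/mol

molar mass = 417.55 g ÷ 9.58 mol = 43.5855949896… g/mol.
417.55 has 5 significant figures; 9.58 has 3.
Division/multiplication keeps the fewest: 3 significant figures.
Rounded: 43.6 g/mol.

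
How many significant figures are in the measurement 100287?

100287: zeros between nonzero digits are significant.

6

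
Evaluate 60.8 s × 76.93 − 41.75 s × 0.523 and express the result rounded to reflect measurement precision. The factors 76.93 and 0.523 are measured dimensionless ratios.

4.66 × 10^3 s

60.8 × 76.93 = 4677.344 → 4.68 × 10^3 s (3 s.f., last digit at the 10^1 place).
41.75 × 0.523 = 21.83525 → 21.8 s (3 s.f., last digit at the 10^-1 place).
Difference: 4655.50875 s; keep the coarser place, 10^1.
Result: 4.66 × 10^3 s.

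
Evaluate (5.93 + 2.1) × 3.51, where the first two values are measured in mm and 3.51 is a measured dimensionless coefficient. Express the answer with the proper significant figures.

5.93 mm + 2.1 mm = 8.03 mm; the sum is limited to 1 decimal place (2 s.f.).
Carrying full precision, 8.03 × 3.51 = 28.1853 mm; 3.51 has 3 s.f., so the result keeps min(2, 3) = 2 s.f.
Rounded to 2 significant figures: 28 mm.

28 mm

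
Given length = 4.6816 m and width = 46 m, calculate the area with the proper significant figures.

2.2 × 10² m²

area = 4.6816 m × 46 m = 215.3536 m².
4.6816 has 5 significant figures; 46 has 2.
Division/multiplication keeps the fewest: 2 significant figures.
Rounded: 2.2 × 10² m².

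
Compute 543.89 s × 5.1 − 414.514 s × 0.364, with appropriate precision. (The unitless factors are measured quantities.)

543.89 × 5.1 = 2773.839 → 2.8 × 10³ s (2 s.f., last digit at the 10^2 place).
414.514 × 0.364 = 150.883096 → 151 s (3 s.f., last digit at the 10^0 place).
Difference: 2622.955904 s; keep the coarser place, 10^2.
Result: 2.6 × 10³ s.

2.6 × 10³ s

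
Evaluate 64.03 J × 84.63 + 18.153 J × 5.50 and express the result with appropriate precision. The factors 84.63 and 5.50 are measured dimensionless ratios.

64.03 × 84.63 = 5418.8589 → 5419 J (4 s.f., last digit at the 10^0 place).
18.153 × 5.50 = 99.8415 → 99.8 J (3 s.f., last digit at the 10^-1 place).
Sum: 5518.7004 J; keep the coarser place, 10^0.
Result: 5519 J.

5519 J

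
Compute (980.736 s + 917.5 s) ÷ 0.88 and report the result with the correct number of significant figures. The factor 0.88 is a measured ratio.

980.736 s + 917.5 s = 1898.236 s; the sum is limited to 1 decimal place (5 s.f.).
Carrying full precision, 1898.236 ÷ 0.88 = 2157.08636364… s; 0.88 has 2 s.f., so the result keeps min(5, 2) = 2 s.f.
Rounded to 2 significant figures: 2.2 × 10³ s.

2.2 × 10³ s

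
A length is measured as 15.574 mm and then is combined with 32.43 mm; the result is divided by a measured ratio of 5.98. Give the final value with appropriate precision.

15.574 mm + 32.43 mm = 48.004 mm; the sum is limited to 2 decimal places (4 s.f.).
Carrying full precision, 48.004 ÷ 5.98 = 8.02742474916… mm; 5.98 has 3 s.f., so the result keeps min(4, 3) = 3 s.f.
Rounded to 3 significant figures: 8.03 mm.

8.03 mm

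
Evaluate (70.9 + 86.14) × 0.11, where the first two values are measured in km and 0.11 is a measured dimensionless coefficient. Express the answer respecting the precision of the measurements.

70.9 km + 86.14 km = 157.04 km; the sum is limited to 1 decimal place (4 s.f.).
Carrying full precision, 157.04 × 0.11 = 17.2744 km; 0.11 has 2 s.f., so the result keeps min(4, 2) = 2 s.f.
Rounded to 2 significant figures: 17 km.

17 km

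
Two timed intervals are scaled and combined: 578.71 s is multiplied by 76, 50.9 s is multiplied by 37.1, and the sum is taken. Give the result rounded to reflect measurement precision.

578.71 × 76 = 43981.96 → 4.4 × 10⁴ s (2 s.f., last digit at the 10^3 place).
50.9 × 37.1 = 1888.39 → 1.89 × 10³ s (3 s.f., last digit at the 10^1 place).
Sum: 45870.35 s; keep the coarser place, 10^3.
Result: 4.6 × 10⁴ s.

4.6 × 10⁴ s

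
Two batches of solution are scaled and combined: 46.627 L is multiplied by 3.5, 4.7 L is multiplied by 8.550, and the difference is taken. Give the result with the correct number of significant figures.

46.627 × 3.5 = 163.1945 → 1.6 × 10² L (2 s.f., last digit at the 10^1 place).
4.7 × 8.550 = 40.185 → 4.0 × 10¹ L (2 s.f., last digit at the 10^0 place).
Difference: 123.0095 L; keep the coarser place, 10^1.
Result: 1.2 × 10² L.

1.2 × 10² L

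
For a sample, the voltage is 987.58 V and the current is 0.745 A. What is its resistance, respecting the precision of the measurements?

resistance = 987.58 V ÷ 0.745 A = 1325.61073826… Ω.
987.58 has 5 significant figures; 0.745 has 3.
Division/multiplication keeps the fewest: 3 significant figures.
Rounded: 1.33 × 10^3 Ω.

1.33 × 10^3 Ω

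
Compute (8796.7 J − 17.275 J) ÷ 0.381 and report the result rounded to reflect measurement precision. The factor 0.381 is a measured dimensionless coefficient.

2.30 × 10⁴ J

8796.7 J − 17.275 J = 8779.425 J; the difference is limited to 1 decimal place (5 s.f.).
Carrying full precision, 8779.425 ÷ 0.381 = 23043.1102362… J; 0.381 has 3 s.f., so the result keeps min(5, 3) = 3 s.f.
Rounded to 3 significant figures: 2.30 × 10⁴ J.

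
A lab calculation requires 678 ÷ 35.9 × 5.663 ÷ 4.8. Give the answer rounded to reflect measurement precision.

22

678 ÷ 35.9 × 5.663 ÷ 4.8 = 22.2813022284…
Multiplication/division keeps the fewest significant figures: 678 → 3 s.f., 35.9 → 3 s.f., 5.663 → 4 s.f., 4.8 → 2 s.f.; limit is 2.
Rounded to 2 significant figures: 22.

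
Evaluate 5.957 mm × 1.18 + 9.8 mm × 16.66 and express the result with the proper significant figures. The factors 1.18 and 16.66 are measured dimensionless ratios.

1.7 × 10^2 mm

5.957 × 1.18 = 7.02926 → 7.03 mm (3 s.f., last digit at the 10^-2 place).
9.8 × 16.66 = 163.268 → 1.6 × 10^2 mm (2 s.f., last digit at the 10^1 place).
Sum: 170.29726 mm; keep the coarser place, 10^1.
Result: 1.7 × 10^2 mm.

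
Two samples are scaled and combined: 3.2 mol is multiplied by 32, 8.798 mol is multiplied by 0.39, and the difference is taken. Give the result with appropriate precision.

3.2 × 32 = 102.4 → 1.0 × 10^2 mol (2 s.f., last digit at the 10^1 place).
8.798 × 0.39 = 3.43122 → 3.4 mol (2 s.f., last digit at the 10^-1 place).
Difference: 98.96878 mol; keep the coarser place, 10^1.
Result: 1.0 × 10^2 mol.

1.0 × 10^2 mol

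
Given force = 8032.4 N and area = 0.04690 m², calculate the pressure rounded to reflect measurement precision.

1.713 × 10^5 Pa

pressure = 8032.4 N ÷ 0.04690 m² = 171266.52452… Pa.
8032.4 has 5 significant figures; 0.04690 has 4.
Division/multiplication keeps the fewest: 4 significant figures.
Rounded: 1.713 × 10^5 Pa.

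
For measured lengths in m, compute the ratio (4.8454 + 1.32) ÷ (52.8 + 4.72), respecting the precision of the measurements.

0.107

4.8454 + 1.32 = 6.1654, limited to 2 d.p. → 3 s.f.; 52.8 + 4.72 = 57.52, limited to 1 d.p. → 3 s.f.
Carrying full precision, 6.1654 ÷ 57.52 = 0.107187065369…; keep min(3, 3) = 3 s.f.
Rounded to 3 significant figures: 0.107.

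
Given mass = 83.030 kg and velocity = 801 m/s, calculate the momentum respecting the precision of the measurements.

6.65 × 10⁴ kg·m/s

momentum = 83.030 kg × 801 m/s = 66507.03 kg·m/s.
83.030 has 5 significant figures; 801 has 3.
Division/multiplication keeps the fewest: 3 significant figures.
Rounded: 6.65 × 10⁴ kg·m/s.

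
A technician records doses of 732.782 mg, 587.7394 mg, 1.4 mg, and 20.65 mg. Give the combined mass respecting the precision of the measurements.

1342.6 mg

732.782 mg + 587.7394 mg + 1.4 mg + 20.65 mg = 1342.5714 mg.
Addition/subtraction keeps the fewest decimal places: 732.782 → 3 decimal places, 587.7394 → 4 decimal places, 1.4 → 1 decimal place, 20.65 → 2 decimal places; limit is 1.
Rounded to 1 decimal place: 1342.6 mg.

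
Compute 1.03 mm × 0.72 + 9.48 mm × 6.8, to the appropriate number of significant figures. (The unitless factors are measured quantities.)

1.03 × 0.72 = 0.7416 → 0.74 mm (2 s.f., last digit at the 10^-2 place).
9.48 × 6.8 = 64.464 → 64 mm (2 s.f., last digit at the 10^0 place).
Sum: 65.2056 mm; keep the coarser place, 10^0.
Result: 65 mm.

65 mm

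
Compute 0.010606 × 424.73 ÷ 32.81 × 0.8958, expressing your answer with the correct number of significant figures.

0.1230

0.010606 × 424.73 ÷ 32.81 × 0.8958 = 0.122989882938…
Multiplication/division keeps the fewest significant figures: 0.010606 → 5 s.f., 424.73 → 5 s.f., 32.81 → 4 s.f., 0.8958 → 4 s.f.; limit is 4.
Rounded to 4 significant figures: 0.1230.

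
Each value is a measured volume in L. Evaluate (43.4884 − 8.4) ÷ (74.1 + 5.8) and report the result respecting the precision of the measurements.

4.39 × 10⁻¹

43.4884 − 8.4 = 35.0884, limited to 1 d.p. → 3 s.f.; 74.1 + 5.8 = 79.9, limited to 1 d.p. → 3 s.f.
Carrying full precision, 35.0884 ÷ 79.9 = 0.439153942428…; keep min(3, 3) = 3 s.f.
Rounded to 3 significant figures: 4.39 × 10⁻¹.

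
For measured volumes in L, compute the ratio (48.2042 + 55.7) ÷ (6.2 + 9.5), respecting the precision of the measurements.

48.2042 + 55.7 = 103.9042, limited to 1 d.p. → 4 s.f.; 6.2 + 9.5 = 15.7, limited to 1 d.p. → 3 s.f.
Carrying full precision, 103.9042 ÷ 15.7 = 6.61810191083…; keep min(4, 3) = 3 s.f.
Rounded to 3 significant figures: 6.62.

6.62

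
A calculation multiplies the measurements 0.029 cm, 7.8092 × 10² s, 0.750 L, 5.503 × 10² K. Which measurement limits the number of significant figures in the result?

0.029 cm

0.029 cm → 2 s.f.; 7.8092 × 10² s → 5 s.f.; 0.750 L → 3 s.f.; 5.503 × 10² K → 4 s.f.
The fewest is 2 significant figures, from 0.029 cm.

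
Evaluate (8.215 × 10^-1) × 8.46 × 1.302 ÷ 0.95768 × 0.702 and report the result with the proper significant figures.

6.63

(8.215 × 10^-1) × 8.46 × 1.302 ÷ 0.95768 × 0.702 = 6.63293298342…
Multiplication/division keeps the fewest significant figures: 8.215 × 10^-1 → 4 s.f., 8.46 → 3 s.f., 1.302 → 4 s.f., 0.95768 → 5 s.f., 0.702 → 3 s.f.; limit is 3.
Rounded to 3 significant figures: 6.63.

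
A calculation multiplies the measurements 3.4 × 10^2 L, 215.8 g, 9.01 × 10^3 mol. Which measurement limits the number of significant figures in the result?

3.4 × 10^2 L

3.4 × 10^2 L → 2 s.f.; 215.8 g → 4 s.f.; 9.01 × 10^3 mol → 3 s.f.
The fewest is 2 significant figures, from 3.4 × 10^2 L.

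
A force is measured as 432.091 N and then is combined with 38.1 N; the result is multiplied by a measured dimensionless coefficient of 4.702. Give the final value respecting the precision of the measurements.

2211 N

432.091 N + 38.1 N = 470.191 N; the sum is limited to 1 decimal place (4 s.f.).
Carrying full precision, 470.191 × 4.702 = 2210.838082 N; 4.702 has 4 s.f., so the result keeps min(4, 4) = 4 s.f.
Rounded to 4 significant figures: 2211 N.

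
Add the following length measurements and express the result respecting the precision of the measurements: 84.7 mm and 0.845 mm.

84.7 mm + 0.845 mm = 85.545 mm.
Addition/subtraction keeps the fewest decimal places: 84.7 → 1 decimal place, 0.845 → 3 decimal places; limit is 1.
Rounded to 1 decimal place: 85.5 mm.

85.5 mm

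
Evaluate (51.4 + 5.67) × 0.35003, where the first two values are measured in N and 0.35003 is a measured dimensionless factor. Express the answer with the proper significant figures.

20.0 N

51.4 N + 5.67 N = 57.07 N; the sum is limited to 1 decimal place (3 s.f.).
Carrying full precision, 57.07 × 0.35003 = 19.9762121 N; 0.35003 has 5 s.f., so the result keeps min(3, 5) = 3 s.f.
Rounded to 3 significant figures: 20.0 N.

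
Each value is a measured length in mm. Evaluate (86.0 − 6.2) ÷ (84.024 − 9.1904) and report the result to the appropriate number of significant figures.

1.07

86.0 − 6.2 = 79.8, limited to 1 d.p. → 3 s.f.; 84.024 − 9.1904 = 74.8336, limited to 3 d.p. → 5 s.f.
Carrying full precision, 79.8 ÷ 74.8336 = 1.0663659105…; keep min(3, 5) = 3 s.f.
Rounded to 3 significant figures: 1.07.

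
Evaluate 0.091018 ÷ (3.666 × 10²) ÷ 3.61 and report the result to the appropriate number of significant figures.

0.091018 ÷ (3.666 × 10²) ÷ 3.61 = 0.0000687745291388…
Multiplication/division keeps the fewest significant figures: 0.091018 → 5 s.f., 3.666 × 10² → 4 s.f., 3.61 → 3 s.f.; limit is 3.
Rounded to 3 significant figures: 6.88 × 10⁻⁵.

6.88 × 10⁻⁵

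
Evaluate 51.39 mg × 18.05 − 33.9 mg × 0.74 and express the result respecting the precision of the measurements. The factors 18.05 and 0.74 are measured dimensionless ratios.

903 mg

51.39 × 18.05 = 927.5895 → 927.6 mg (4 s.f., last digit at the 10^-1 place).
33.9 × 0.74 = 25.086 → 25 mg (2 s.f., last digit at the 10^0 place).
Difference: 902.5035 mg; keep the coarser place, 10^0.
Result: 903 mg.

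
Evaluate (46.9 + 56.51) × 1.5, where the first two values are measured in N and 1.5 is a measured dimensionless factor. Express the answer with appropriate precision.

46.9 N + 56.51 N = 103.41 N; the sum is limited to 1 decimal place (4 s.f.).
Carrying full precision, 103.41 × 1.5 = 155.115 N; 1.5 has 2 s.f., so the result keeps min(4, 2) = 2 s.f.
Rounded to 2 significant figures: 1.6 × 10^2 N.

1.6 × 10^2 N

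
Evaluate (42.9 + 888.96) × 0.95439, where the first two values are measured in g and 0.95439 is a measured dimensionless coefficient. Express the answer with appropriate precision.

42.9 g + 888.96 g = 931.86 g; the sum is limited to 1 decimal place (4 s.f.).
Carrying full precision, 931.86 × 0.95439 = 889.3578654 g; 0.95439 has 5 s.f., so the result keeps min(4, 5) = 4 s.f.
Rounded to 4 significant figures: 889.4 g.

889.4 g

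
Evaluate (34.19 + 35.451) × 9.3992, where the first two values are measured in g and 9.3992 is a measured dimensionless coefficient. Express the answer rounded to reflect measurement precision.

6.546 × 10^2 g

34.19 g + 35.451 g = 69.641 g; the sum is limited to 2 decimal places (4 s.f.).
Carrying full precision, 69.641 × 9.3992 = 654.5696872 g; 9.3992 has 5 s.f., so the result keeps min(4, 5) = 4 s.f.
Rounded to 4 significant figures: 6.546 × 10^2 g.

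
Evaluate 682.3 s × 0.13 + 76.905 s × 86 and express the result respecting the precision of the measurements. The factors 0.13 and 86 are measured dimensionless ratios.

6.7 × 10³ s

682.3 × 0.13 = 88.699 → 89 s (2 s.f., last digit at the 10^0 place).
76.905 × 86 = 6613.83 → 6.6 × 10³ s (2 s.f., last digit at the 10^2 place).
Sum: 6702.529 s; keep the coarser place, 10^2.
Result: 6.7 × 10³ s.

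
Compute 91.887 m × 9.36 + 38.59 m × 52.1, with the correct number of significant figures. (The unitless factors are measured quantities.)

91.887 × 9.36 = 860.06232 → 8.60 × 10^2 m (3 s.f., last digit at the 10^0 place).
38.59 × 52.1 = 2010.539 → 2.01 × 10^3 m (3 s.f., last digit at the 10^1 place).
Sum: 2870.60132 m; keep the coarser place, 10^1.
Result: 2.87 × 10^3 m.

2.87 × 10^3 m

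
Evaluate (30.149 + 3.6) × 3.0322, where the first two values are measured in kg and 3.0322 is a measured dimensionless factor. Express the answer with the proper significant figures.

30.149 kg + 3.6 kg = 33.749 kg; the sum is limited to 1 decimal place (3 s.f.).
Carrying full precision, 33.749 × 3.0322 = 102.3337178 kg; 3.0322 has 5 s.f., so the result keeps min(3, 5) = 3 s.f.
Rounded to 3 significant figures: 102 kg.

102 kg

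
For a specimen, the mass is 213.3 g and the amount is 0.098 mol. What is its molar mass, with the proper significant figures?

2.2 × 10^3 g/mol

molar mass = 213.3 g ÷ 0.098 mol = 2176.53061224… g/mol.
213.3 has 4 significant figures; 0.098 has 2.
Division/multiplication keeps the fewest: 2 significant figures.
Rounded: 2.2 × 10^3 g/mol.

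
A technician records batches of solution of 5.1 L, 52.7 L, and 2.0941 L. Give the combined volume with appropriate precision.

59.9 L

5.1 L + 52.7 L + 2.0941 L = 59.8941 L.
Addition/subtraction keeps the fewest decimal places: 5.1 → 1 decimal place, 52.7 → 1 decimal place, 2.0941 → 4 decimal places; limit is 1.
Rounded to 1 decimal place: 59.9 L.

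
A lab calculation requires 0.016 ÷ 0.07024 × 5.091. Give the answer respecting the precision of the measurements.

1.2

0.016 ÷ 0.07024 × 5.091 = 1.15968109339…
Multiplication/division keeps the fewest significant figures: 0.016 → 2 s.f., 0.07024 → 4 s.f., 5.091 → 4 s.f.; limit is 2.
Rounded to 2 significant figures: 1.2.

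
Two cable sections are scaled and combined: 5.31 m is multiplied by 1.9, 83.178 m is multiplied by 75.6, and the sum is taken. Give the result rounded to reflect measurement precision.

5.31 × 1.9 = 10.089 → 10. m (2 s.f., last digit at the 10^0 place).
83.178 × 75.6 = 6288.2568 → 6.29 × 10^3 m (3 s.f., last digit at the 10^1 place).
Sum: 6298.3458 m; keep the coarser place, 10^1.
Result: 6.30 × 10^3 m.

6.30 × 10^3 m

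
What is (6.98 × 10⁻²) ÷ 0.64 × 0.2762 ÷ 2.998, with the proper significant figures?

(6.98 × 10⁻²) ÷ 0.64 × 0.2762 ÷ 2.998 = 0.0100477193129…
Multiplication/division keeps the fewest significant figures: 6.98 × 10⁻² → 3 s.f., 0.64 → 2 s.f., 0.2762 → 4 s.f., 2.998 → 4 s.f.; limit is 2.
Rounded to 2 significant figures: 1.0 × 10⁻².

1.0 × 10⁻²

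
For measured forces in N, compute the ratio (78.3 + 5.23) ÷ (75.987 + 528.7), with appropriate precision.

0.138

78.3 + 5.23 = 83.53, limited to 1 d.p. → 3 s.f.; 75.987 + 528.7 = 604.687, limited to 1 d.p. → 4 s.f.
Carrying full precision, 83.53 ÷ 604.687 = 0.138137581923…; keep min(3, 4) = 3 s.f.
Rounded to 3 significant figures: 0.138.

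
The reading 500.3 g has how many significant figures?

4

500.3: zeros between nonzero digits are significant.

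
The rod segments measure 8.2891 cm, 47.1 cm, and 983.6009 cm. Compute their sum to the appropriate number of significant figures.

1039.0 cm

8.2891 cm + 47.1 cm + 983.6009 cm = 1038.9900 cm.
Addition/subtraction keeps the fewest decimal places: 8.2891 → 4 decimal places, 47.1 → 1 decimal place, 983.6009 → 4 decimal places; limit is 1.
Rounded to 1 decimal place: 1039.0 cm.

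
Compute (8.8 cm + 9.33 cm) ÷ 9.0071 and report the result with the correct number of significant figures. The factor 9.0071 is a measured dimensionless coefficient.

2.01 cm

8.8 cm + 9.33 cm = 18.13 cm; the sum is limited to 1 decimal place (3 s.f.).
Carrying full precision, 18.13 ÷ 9.0071 = 2.0128565243… cm; 9.0071 has 5 s.f., so the result keeps min(3, 5) = 3 s.f.
Rounded to 3 significant figures: 2.01 cm.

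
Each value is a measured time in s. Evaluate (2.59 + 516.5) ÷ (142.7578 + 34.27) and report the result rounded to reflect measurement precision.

2.59 + 516.5 = 519.09, limited to 1 d.p. → 4 s.f.; 142.7578 + 34.27 = 177.0278, limited to 2 d.p. → 5 s.f.
Carrying full precision, 519.09 ÷ 177.0278 = 2.93225131872…; keep min(4, 5) = 4 s.f.
Rounded to 4 significant figures: 2.932.

2.932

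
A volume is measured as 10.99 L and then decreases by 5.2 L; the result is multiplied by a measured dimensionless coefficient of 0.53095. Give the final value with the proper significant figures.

3.1 L

10.99 L − 5.2 L = 5.79 L; the difference is limited to 1 decimal place (2 s.f.).
Carrying full precision, 5.79 × 0.53095 = 3.0742005 L; 0.53095 has 5 s.f., so the result keeps min(2, 5) = 2 s.f.
Rounded to 2 significant figures: 3.1 L.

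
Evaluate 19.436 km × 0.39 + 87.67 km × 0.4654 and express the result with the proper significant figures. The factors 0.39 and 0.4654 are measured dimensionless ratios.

48.4 km

19.436 × 0.39 = 7.58004 → 7.6 km (2 s.f., last digit at the 10^-1 place).
87.67 × 0.4654 = 40.801618 → 40.80 km (4 s.f., last digit at the 10^-2 place).
Sum: 48.381658 km; keep the coarser place, 10^-1.
Result: 48.4 km.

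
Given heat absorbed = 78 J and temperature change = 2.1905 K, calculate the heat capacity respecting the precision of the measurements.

heat capacity = 78 J ÷ 2.1905 K = 35.6083086053… J/K.
78 has 2 significant figures; 2.1905 has 5.
Division/multiplication keeps the fewest: 2 significant figures.
Rounded: 36 J/K.

36 J/K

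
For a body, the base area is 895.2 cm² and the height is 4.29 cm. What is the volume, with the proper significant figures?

volume = 895.2 cm² × 4.29 cm = 3840.408 cm³.
895.2 has 4 significant figures; 4.29 has 3.
Division/multiplication keeps the fewest: 3 significant figures.
Rounded: 3.84 × 10³ cm³.

3.84 × 10³ cm³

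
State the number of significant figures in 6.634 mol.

4

6.634: every digit is nonzero and significant.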